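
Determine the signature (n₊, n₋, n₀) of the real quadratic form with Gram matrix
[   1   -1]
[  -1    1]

Answer: (1, 0, 1)

Derivation:
step 0: pivot 1 → sign +
step 1: row/col 1 already zero → sign 0
signature = (1, 0, 1)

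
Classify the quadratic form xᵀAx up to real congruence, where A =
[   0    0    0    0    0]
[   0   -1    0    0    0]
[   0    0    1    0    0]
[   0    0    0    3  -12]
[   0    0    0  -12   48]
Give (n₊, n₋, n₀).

step 0: pivot -1 → sign −
step 1: pivot 1 → sign +
step 2: pivot 3 → sign +
step 3: row/col 3 already zero → sign 0
step 4: row/col 4 already zero → sign 0
signature = (2, 1, 2)

Answer: (2, 1, 2)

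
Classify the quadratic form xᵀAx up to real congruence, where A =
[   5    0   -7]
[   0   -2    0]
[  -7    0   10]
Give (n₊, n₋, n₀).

Answer: (2, 1, 0)

Derivation:
step 0: pivot 5 → sign +
step 1: pivot -2 → sign −
step 2: pivot 1/5 → sign +
signature = (2, 1, 0)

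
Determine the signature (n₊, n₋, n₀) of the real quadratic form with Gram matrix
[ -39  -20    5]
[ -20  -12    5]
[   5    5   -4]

Answer: (1, 2, 0)

Derivation:
step 0: pivot -39 → sign −
step 1: pivot -68/39 → sign −
step 2: pivot 3/68 → sign +
signature = (1, 2, 0)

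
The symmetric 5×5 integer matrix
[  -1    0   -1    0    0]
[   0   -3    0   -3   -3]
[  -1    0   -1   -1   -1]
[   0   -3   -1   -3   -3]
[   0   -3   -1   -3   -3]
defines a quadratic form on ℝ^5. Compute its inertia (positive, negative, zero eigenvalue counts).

step 0: pivot -1 → sign −
step 1: pivot -3 → sign −
step 2: pivot -2 → sign −
step 3: pivot 1/2 → sign +
step 4: row/col 4 already zero → sign 0
signature = (1, 3, 1)

Answer: (1, 3, 1)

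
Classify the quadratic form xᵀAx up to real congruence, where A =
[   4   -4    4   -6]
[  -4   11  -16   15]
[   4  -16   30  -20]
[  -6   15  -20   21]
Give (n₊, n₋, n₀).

step 0: pivot 4 → sign +
step 1: pivot 7 → sign +
step 2: pivot 38/7 → sign +
step 3: pivot 1/19 → sign +
signature = (4, 0, 0)

Answer: (4, 0, 0)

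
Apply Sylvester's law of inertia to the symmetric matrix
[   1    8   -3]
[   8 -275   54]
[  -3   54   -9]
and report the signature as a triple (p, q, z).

Answer: (1, 2, 0)

Derivation:
step 0: pivot 1 → sign +
step 1: pivot -339 → sign −
step 2: pivot -6/113 → sign −
signature = (1, 2, 0)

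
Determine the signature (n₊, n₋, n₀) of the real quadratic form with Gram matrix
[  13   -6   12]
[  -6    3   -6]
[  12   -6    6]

step 0: pivot 13 → sign +
step 1: pivot 3/13 → sign +
step 2: pivot -6 → sign −
signature = (2, 1, 0)

Answer: (2, 1, 0)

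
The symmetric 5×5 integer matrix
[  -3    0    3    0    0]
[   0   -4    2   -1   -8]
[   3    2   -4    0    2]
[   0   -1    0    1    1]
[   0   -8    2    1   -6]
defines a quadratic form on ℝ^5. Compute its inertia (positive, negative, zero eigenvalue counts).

step 0: pivot -3 → sign −
step 1: pivot -4 → sign −
step 2: pivot 5/4 → sign +
step 3: pivot -1/5 → sign −
step 4: pivot 6 → sign +
signature = (2, 3, 0)

Answer: (2, 3, 0)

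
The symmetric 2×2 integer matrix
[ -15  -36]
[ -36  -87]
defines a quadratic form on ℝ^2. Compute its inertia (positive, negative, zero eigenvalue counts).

step 0: pivot -15 → sign −
step 1: pivot -3/5 → sign −
signature = (0, 2, 0)

Answer: (0, 2, 0)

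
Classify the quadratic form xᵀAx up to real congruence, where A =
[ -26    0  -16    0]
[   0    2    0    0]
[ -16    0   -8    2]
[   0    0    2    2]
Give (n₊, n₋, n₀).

step 0: pivot -26 → sign −
step 1: pivot 2 → sign +
step 2: pivot 24/13 → sign +
step 3: pivot -1/6 → sign −
signature = (2, 2, 0)

Answer: (2, 2, 0)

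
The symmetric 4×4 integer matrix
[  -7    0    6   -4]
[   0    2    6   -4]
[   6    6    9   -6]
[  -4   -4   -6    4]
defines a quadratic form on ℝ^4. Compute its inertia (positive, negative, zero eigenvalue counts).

Answer: (1, 2, 1)

Derivation:
step 0: pivot -7 → sign −
step 1: pivot 2 → sign +
step 2: pivot -27/7 → sign −
step 3: row/col 3 already zero → sign 0
signature = (1, 2, 1)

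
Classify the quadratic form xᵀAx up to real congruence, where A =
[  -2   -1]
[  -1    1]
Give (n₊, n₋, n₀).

step 0: pivot -2 → sign −
step 1: pivot 3/2 → sign +
signature = (1, 1, 0)

Answer: (1, 1, 0)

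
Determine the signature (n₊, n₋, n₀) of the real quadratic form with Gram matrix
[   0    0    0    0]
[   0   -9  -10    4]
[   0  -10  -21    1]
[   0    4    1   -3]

Answer: (0, 3, 1)

Derivation:
step 0: pivot -9 → sign −
step 1: pivot -89/9 → sign −
step 2: pivot -2/89 → sign −
step 3: row/col 3 already zero → sign 0
signature = (0, 3, 1)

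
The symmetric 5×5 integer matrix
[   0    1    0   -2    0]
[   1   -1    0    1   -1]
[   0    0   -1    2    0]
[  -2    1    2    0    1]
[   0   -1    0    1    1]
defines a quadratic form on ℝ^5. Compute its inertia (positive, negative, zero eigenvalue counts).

Answer: (3, 2, 0)

Derivation:
step 0: pivot -1 → sign −
step 1: pivot 1 → sign +
step 2: pivot -1 → sign −
step 3: pivot 4 → sign +
step 4: pivot 3/4 → sign +
signature = (3, 2, 0)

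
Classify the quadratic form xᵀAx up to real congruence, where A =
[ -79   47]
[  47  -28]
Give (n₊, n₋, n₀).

step 0: pivot -79 → sign −
step 1: pivot -3/79 → sign −
signature = (0, 2, 0)

Answer: (0, 2, 0)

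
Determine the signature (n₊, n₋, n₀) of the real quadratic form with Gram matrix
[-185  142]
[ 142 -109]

step 0: pivot -185 → sign −
step 1: pivot -1/185 → sign −
signature = (0, 2, 0)

Answer: (0, 2, 0)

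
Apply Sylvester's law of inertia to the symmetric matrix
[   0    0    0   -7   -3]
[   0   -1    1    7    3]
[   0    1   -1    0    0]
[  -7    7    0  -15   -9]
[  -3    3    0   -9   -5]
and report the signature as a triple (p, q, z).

step 0: pivot -1 → sign −
step 1: pivot 34 → sign +
step 2: pivot -49/34 → sign −
step 3: pivot -2/49 → sign −
step 4: row/col 4 already zero → sign 0
signature = (1, 3, 1)

Answer: (1, 3, 1)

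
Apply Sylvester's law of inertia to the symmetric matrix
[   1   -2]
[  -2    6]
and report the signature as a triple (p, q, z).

Answer: (2, 0, 0)

Derivation:
step 0: pivot 1 → sign +
step 1: pivot 2 → sign +
signature = (2, 0, 0)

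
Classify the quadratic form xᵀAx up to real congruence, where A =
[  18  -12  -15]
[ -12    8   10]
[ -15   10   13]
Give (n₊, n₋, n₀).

step 0: pivot 18 → sign +
step 1: pivot 1/2 → sign +
step 2: row/col 2 already zero → sign 0
signature = (2, 0, 1)

Answer: (2, 0, 1)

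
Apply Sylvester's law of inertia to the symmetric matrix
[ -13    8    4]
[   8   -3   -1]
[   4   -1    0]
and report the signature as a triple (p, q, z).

step 0: pivot -13 → sign −
step 1: pivot 25/13 → sign +
step 2: pivot 3/25 → sign +
signature = (2, 1, 0)

Answer: (2, 1, 0)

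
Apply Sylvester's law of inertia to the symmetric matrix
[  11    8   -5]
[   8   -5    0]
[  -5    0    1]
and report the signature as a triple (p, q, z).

Answer: (1, 2, 0)

Derivation:
step 0: pivot 11 → sign +
step 1: pivot -119/11 → sign −
step 2: pivot -6/119 → sign −
signature = (1, 2, 0)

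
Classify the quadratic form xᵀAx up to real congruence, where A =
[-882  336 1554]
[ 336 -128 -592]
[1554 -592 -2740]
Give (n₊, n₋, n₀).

step 0: pivot -882 → sign −
step 1: pivot -2 → sign −
step 2: row/col 2 already zero → sign 0
signature = (0, 2, 1)

Answer: (0, 2, 1)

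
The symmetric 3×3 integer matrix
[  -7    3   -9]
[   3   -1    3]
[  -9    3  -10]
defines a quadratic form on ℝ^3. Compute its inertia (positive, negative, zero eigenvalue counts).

Answer: (1, 2, 0)

Derivation:
step 0: pivot -7 → sign −
step 1: pivot 2/7 → sign +
step 2: pivot -1 → sign −
signature = (1, 2, 0)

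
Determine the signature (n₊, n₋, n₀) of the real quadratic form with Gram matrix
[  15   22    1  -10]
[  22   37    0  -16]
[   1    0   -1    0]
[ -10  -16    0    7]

Answer: (2, 1, 1)

Derivation:
step 0: pivot 15 → sign +
step 1: pivot 71/15 → sign +
step 2: pivot -108/71 → sign −
step 3: row/col 3 already zero → sign 0
signature = (2, 1, 1)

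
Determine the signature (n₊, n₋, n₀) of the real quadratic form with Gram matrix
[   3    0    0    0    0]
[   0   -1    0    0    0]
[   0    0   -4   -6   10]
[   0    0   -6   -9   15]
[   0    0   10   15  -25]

Answer: (1, 2, 2)

Derivation:
step 0: pivot 3 → sign +
step 1: pivot -1 → sign −
step 2: pivot -4 → sign −
step 3: row/col 3 already zero → sign 0
step 4: row/col 4 already zero → sign 0
signature = (1, 2, 2)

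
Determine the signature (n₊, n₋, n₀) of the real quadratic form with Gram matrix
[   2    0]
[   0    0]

step 0: pivot 2 → sign +
step 1: row/col 1 already zero → sign 0
signature = (1, 0, 1)

Answer: (1, 0, 1)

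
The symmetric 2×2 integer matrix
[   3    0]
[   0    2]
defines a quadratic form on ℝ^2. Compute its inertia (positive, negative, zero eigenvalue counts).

Answer: (2, 0, 0)

Derivation:
step 0: pivot 3 → sign +
step 1: pivot 2 → sign +
signature = (2, 0, 0)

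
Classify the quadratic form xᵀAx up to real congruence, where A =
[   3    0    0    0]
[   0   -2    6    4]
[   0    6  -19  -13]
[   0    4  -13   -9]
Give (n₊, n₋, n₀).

Answer: (1, 2, 1)

Derivation:
step 0: pivot 3 → sign +
step 1: pivot -2 → sign −
step 2: pivot -1 → sign −
step 3: row/col 3 already zero → sign 0
signature = (1, 2, 1)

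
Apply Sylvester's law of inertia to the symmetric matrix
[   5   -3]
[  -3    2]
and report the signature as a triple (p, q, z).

Answer: (2, 0, 0)

Derivation:
step 0: pivot 5 → sign +
step 1: pivot 1/5 → sign +
signature = (2, 0, 0)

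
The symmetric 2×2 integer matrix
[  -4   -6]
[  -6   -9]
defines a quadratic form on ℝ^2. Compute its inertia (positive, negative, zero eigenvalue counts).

Answer: (0, 1, 1)

Derivation:
step 0: pivot -4 → sign −
step 1: row/col 1 already zero → sign 0
signature = (0, 1, 1)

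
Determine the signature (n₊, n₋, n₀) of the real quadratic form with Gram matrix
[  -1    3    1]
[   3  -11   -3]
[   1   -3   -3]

Answer: (0, 3, 0)

Derivation:
step 0: pivot -1 → sign −
step 1: pivot -2 → sign −
step 2: pivot -2 → sign −
signature = (0, 3, 0)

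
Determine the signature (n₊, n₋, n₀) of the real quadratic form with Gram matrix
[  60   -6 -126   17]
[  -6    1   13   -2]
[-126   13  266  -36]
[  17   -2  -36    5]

step 0: pivot 60 → sign +
step 1: pivot 2/5 → sign +
step 2: pivot 1 → sign +
step 3: pivot -1/24 → sign −
signature = (3, 1, 0)

Answer: (3, 1, 0)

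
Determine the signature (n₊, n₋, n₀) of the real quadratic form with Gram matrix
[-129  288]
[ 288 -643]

Answer: (0, 2, 0)

Derivation:
step 0: pivot -129 → sign −
step 1: pivot -1/43 → sign −
signature = (0, 2, 0)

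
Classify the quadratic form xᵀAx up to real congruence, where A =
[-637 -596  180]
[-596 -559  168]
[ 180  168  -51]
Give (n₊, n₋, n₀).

Answer: (0, 3, 0)

Derivation:
step 0: pivot -637 → sign −
step 1: pivot -867/637 → sign −
step 2: pivot -3/289 → sign −
signature = (0, 3, 0)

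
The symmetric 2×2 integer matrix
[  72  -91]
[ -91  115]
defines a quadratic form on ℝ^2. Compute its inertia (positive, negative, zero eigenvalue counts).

step 0: pivot 72 → sign +
step 1: pivot -1/72 → sign −
signature = (1, 1, 0)

Answer: (1, 1, 0)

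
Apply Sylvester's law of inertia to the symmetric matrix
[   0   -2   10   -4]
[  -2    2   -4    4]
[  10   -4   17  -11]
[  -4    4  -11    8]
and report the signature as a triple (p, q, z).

step 0: pivot 2 → sign +
step 1: pivot -2 → sign −
step 2: pivot 27 → sign +
step 3: pivot -1/3 → sign −
signature = (2, 2, 0)

Answer: (2, 2, 0)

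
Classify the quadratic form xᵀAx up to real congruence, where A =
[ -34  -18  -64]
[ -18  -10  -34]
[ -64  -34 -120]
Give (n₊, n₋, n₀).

step 0: pivot -34 → sign −
step 1: pivot -8/17 → sign −
step 2: pivot 1/2 → sign +
signature = (1, 2, 0)

Answer: (1, 2, 0)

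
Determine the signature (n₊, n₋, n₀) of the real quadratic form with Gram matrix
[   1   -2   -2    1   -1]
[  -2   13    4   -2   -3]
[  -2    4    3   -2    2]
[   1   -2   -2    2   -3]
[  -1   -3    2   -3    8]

Answer: (4, 1, 0)

Derivation:
step 0: pivot 1 → sign +
step 1: pivot 9 → sign +
step 2: pivot -1 → sign −
step 3: pivot 1 → sign +
step 4: pivot 2/9 → sign +
signature = (4, 1, 0)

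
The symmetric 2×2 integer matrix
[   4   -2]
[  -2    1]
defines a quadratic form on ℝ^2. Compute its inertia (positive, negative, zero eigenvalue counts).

step 0: pivot 4 → sign +
step 1: row/col 1 already zero → sign 0
signature = (1, 0, 1)

Answer: (1, 0, 1)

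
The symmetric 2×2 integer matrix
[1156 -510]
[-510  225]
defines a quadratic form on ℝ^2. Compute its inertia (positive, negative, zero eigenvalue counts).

step 0: pivot 1156 → sign +
step 1: row/col 1 already zero → sign 0
signature = (1, 0, 1)

Answer: (1, 0, 1)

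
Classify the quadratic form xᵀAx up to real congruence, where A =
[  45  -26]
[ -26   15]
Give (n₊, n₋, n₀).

Answer: (1, 1, 0)

Derivation:
step 0: pivot 45 → sign +
step 1: pivot -1/45 → sign −
signature = (1, 1, 0)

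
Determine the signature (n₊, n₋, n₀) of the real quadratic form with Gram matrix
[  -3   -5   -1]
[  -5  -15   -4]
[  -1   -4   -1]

step 0: pivot -3 → sign −
step 1: pivot -20/3 → sign −
step 2: pivot 3/20 → sign +
signature = (1, 2, 0)

Answer: (1, 2, 0)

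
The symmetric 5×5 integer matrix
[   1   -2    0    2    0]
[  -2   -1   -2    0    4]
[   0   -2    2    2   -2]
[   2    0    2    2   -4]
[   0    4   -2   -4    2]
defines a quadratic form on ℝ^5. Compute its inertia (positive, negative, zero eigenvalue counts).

Answer: (4, 1, 0)

Derivation:
step 0: pivot 1 → sign +
step 1: pivot -5 → sign −
step 2: pivot 14/5 → sign +
step 3: pivot 8/7 → sign +
step 4: pivot 1/2 → sign +
signature = (4, 1, 0)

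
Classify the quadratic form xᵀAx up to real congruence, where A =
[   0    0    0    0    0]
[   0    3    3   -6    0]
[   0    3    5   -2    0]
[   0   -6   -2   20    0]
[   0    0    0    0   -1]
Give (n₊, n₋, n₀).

step 0: pivot 3 → sign +
step 1: pivot 2 → sign +
step 2: pivot -1 → sign −
step 3: row/col 3 already zero → sign 0
step 4: row/col 4 already zero → sign 0
signature = (2, 1, 2)

Answer: (2, 1, 2)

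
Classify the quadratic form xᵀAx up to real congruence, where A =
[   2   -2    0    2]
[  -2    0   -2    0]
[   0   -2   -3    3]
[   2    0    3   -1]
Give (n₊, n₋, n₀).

Answer: (1, 2, 1)

Derivation:
step 0: pivot 2 → sign +
step 1: pivot -2 → sign −
step 2: pivot -1 → sign −
step 3: row/col 3 already zero → sign 0
signature = (1, 2, 1)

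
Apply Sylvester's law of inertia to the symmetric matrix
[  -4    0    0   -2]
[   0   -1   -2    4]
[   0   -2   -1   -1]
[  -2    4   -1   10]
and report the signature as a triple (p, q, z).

step 0: pivot -4 → sign −
step 1: pivot -1 → sign −
step 2: pivot 3 → sign +
step 3: row/col 3 already zero → sign 0
signature = (1, 2, 1)

Answer: (1, 2, 1)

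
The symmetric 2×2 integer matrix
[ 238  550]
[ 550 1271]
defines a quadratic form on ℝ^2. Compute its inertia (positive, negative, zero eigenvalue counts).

Answer: (1, 1, 0)

Derivation:
step 0: pivot 238 → sign +
step 1: pivot -1/119 → sign −
signature = (1, 1, 0)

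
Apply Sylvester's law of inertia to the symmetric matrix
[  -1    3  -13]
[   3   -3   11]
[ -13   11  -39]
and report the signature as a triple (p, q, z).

step 0: pivot -1 → sign −
step 1: pivot 6 → sign +
step 2: pivot -2/3 → sign −
signature = (1, 2, 0)

Answer: (1, 2, 0)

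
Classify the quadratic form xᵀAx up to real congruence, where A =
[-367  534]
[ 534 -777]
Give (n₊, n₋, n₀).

step 0: pivot -367 → sign −
step 1: pivot -3/367 → sign −
signature = (0, 2, 0)

Answer: (0, 2, 0)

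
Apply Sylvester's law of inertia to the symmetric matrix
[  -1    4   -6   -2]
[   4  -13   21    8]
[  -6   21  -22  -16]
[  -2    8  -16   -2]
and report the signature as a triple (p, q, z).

step 0: pivot -1 → sign −
step 1: pivot 3 → sign +
step 2: pivot 11 → sign +
step 3: pivot 6/11 → sign +
signature = (3, 1, 0)

Answer: (3, 1, 0)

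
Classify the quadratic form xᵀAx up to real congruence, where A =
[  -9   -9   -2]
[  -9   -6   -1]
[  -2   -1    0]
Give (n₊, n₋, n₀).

step 0: pivot -9 → sign −
step 1: pivot 3 → sign +
step 2: pivot 1/9 → sign +
signature = (2, 1, 0)

Answer: (2, 1, 0)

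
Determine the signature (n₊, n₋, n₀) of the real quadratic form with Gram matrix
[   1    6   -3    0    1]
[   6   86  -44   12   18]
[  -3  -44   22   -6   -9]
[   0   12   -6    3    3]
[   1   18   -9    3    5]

step 0: pivot 1 → sign +
step 1: pivot 50 → sign +
step 2: pivot -13/25 → sign −
step 3: pivot 3/13 → sign +
step 4: pivot 1 → sign +
signature = (4, 1, 0)

Answer: (4, 1, 0)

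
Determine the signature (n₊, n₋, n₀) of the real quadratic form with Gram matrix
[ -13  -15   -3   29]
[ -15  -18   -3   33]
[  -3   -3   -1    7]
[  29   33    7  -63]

step 0: pivot -13 → sign −
step 1: pivot -9/13 → sign −
step 2: pivot 2 → sign +
step 3: row/col 3 already zero → sign 0
signature = (1, 2, 1)

Answer: (1, 2, 1)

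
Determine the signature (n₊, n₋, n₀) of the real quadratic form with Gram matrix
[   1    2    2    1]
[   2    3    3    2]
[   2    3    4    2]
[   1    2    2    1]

Answer: (2, 1, 1)

Derivation:
step 0: pivot 1 → sign +
step 1: pivot -1 → sign −
step 2: pivot 1 → sign +
step 3: row/col 3 already zero → sign 0
signature = (2, 1, 1)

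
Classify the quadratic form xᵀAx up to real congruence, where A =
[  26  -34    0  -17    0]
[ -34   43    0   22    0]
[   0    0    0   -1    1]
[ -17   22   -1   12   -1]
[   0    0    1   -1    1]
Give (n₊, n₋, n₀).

Answer: (2, 3, 0)

Derivation:
step 0: pivot 26 → sign +
step 1: pivot -19/13 → sign −
step 2: pivot 35/38 → sign +
step 3: pivot -38/35 → sign −
step 4: pivot -3/38 → sign −
signature = (2, 3, 0)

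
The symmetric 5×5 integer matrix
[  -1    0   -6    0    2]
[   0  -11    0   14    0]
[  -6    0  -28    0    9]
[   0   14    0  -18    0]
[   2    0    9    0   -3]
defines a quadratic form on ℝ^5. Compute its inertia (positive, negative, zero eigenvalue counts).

step 0: pivot -1 → sign −
step 1: pivot -11 → sign −
step 2: pivot 8 → sign +
step 3: pivot -2/11 → sign −
step 4: pivot -1/8 → sign −
signature = (1, 4, 0)

Answer: (1, 4, 0)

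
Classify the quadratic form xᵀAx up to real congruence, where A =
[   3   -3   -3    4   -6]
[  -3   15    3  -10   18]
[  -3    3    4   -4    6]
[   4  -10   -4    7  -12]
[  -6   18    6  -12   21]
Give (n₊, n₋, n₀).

Answer: (3, 1, 1)

Derivation:
step 0: pivot 3 → sign +
step 1: pivot 12 → sign +
step 2: pivot 1 → sign +
step 3: pivot -4/3 → sign −
step 4: row/col 4 already zero → sign 0
signature = (3, 1, 1)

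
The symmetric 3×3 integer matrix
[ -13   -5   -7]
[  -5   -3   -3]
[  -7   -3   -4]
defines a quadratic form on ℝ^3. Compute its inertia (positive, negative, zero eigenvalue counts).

Answer: (0, 3, 0)

Derivation:
step 0: pivot -13 → sign −
step 1: pivot -14/13 → sign −
step 2: pivot -1/7 → sign −
signature = (0, 3, 0)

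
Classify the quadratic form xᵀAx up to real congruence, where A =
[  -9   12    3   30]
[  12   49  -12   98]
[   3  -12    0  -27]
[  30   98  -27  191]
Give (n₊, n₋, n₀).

step 0: pivot -9 → sign −
step 1: pivot 65 → sign +
step 2: pivot 1/65 → sign +
step 3: pivot -2 → sign −
signature = (2, 2, 0)

Answer: (2, 2, 0)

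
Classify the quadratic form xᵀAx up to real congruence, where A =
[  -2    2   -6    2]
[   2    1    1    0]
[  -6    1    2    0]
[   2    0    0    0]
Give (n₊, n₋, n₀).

Answer: (3, 1, 0)

Derivation:
step 0: pivot -2 → sign −
step 1: pivot 3 → sign +
step 2: pivot 35/3 → sign +
step 3: pivot 2/35 → sign +
signature = (3, 1, 0)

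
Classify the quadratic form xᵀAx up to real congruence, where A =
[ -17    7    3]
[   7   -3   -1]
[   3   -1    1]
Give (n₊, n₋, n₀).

step 0: pivot -17 → sign −
step 1: pivot -2/17 → sign −
step 2: pivot 2 → sign +
signature = (1, 2, 0)

Answer: (1, 2, 0)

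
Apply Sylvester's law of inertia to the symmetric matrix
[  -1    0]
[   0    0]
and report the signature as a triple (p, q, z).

Answer: (0, 1, 1)

Derivation:
step 0: pivot -1 → sign −
step 1: row/col 1 already zero → sign 0
signature = (0, 1, 1)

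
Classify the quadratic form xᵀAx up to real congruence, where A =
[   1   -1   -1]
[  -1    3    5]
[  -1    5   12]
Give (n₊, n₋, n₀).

step 0: pivot 1 → sign +
step 1: pivot 2 → sign +
step 2: pivot 3 → sign +
signature = (3, 0, 0)

Answer: (3, 0, 0)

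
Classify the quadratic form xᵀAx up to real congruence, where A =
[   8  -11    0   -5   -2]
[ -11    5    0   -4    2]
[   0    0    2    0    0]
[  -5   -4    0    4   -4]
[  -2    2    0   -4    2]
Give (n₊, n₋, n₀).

Answer: (3, 2, 0)

Derivation:
step 0: pivot 8 → sign +
step 1: pivot -81/8 → sign −
step 2: pivot 2 → sign +
step 3: pivot 113/9 → sign +
step 4: pivot -2/113 → sign −
signature = (3, 2, 0)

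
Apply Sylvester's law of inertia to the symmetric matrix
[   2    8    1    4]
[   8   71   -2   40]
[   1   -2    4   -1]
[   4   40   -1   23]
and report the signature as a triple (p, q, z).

Answer: (4, 0, 0)

Derivation:
step 0: pivot 2 → sign +
step 1: pivot 39 → sign +
step 2: pivot 67/26 → sign +
step 3: pivot 3/67 → sign +
signature = (4, 0, 0)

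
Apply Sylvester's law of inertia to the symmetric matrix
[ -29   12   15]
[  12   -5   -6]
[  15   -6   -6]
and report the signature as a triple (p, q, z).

step 0: pivot -29 → sign −
step 1: pivot -1/29 → sign −
step 2: pivot 3 → sign +
signature = (1, 2, 0)

Answer: (1, 2, 0)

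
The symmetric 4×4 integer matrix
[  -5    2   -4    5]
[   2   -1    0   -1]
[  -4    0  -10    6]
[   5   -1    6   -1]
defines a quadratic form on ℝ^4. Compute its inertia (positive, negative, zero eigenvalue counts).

step 0: pivot -5 → sign −
step 1: pivot -1/5 → sign −
step 2: pivot 6 → sign +
step 3: pivot 3 → sign +
signature = (2, 2, 0)

Answer: (2, 2, 0)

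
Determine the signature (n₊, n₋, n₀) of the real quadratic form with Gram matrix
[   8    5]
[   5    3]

step 0: pivot 8 → sign +
step 1: pivot -1/8 → sign −
signature = (1, 1, 0)

Answer: (1, 1, 0)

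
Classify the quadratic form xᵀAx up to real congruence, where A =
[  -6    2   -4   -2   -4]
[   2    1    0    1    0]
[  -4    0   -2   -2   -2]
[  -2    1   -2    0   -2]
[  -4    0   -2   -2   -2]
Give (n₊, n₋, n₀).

step 0: pivot -6 → sign −
step 1: pivot 5/3 → sign +
step 2: pivot -2/5 → sign −
step 3: pivot 1 → sign +
step 4: row/col 4 already zero → sign 0
signature = (2, 2, 1)

Answer: (2, 2, 1)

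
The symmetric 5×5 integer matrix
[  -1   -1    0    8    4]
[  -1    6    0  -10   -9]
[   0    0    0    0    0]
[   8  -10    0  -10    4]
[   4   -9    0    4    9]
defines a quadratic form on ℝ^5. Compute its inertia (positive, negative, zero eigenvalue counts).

Answer: (2, 1, 2)

Derivation:
step 0: pivot -1 → sign −
step 1: pivot 7 → sign +
step 2: pivot 54/7 → sign +
step 3: row/col 3 already zero → sign 0
step 4: row/col 4 already zero → sign 0
signature = (2, 1, 2)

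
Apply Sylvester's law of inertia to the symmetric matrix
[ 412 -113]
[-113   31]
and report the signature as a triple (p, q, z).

Answer: (2, 0, 0)

Derivation:
step 0: pivot 412 → sign +
step 1: pivot 3/412 → sign +
signature = (2, 0, 0)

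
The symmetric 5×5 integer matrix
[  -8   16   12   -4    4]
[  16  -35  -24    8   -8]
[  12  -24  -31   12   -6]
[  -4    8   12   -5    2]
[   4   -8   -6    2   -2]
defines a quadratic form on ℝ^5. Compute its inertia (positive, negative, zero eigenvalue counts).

Answer: (0, 4, 1)

Derivation:
step 0: pivot -8 → sign −
step 1: pivot -3 → sign −
step 2: pivot -13 → sign −
step 3: pivot -3/13 → sign −
step 4: row/col 4 already zero → sign 0
signature = (0, 4, 1)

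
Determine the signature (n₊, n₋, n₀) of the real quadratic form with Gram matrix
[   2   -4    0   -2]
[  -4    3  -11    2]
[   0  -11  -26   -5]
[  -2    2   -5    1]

step 0: pivot 2 → sign +
step 1: pivot -5 → sign −
step 2: pivot -9/5 → sign −
step 3: row/col 3 already zero → sign 0
signature = (1, 2, 1)

Answer: (1, 2, 1)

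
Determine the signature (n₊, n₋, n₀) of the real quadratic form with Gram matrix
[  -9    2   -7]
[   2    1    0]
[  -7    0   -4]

Answer: (1, 2, 0)

Derivation:
step 0: pivot -9 → sign −
step 1: pivot 13/9 → sign +
step 2: pivot -3/13 → sign −
signature = (1, 2, 0)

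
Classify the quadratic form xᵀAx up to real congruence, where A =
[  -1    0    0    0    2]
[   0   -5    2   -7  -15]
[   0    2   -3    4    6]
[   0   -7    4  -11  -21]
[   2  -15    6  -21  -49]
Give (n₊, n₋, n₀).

step 0: pivot -1 → sign −
step 1: pivot -5 → sign −
step 2: pivot -11/5 → sign −
step 3: pivot -6/11 → sign −
step 4: row/col 4 already zero → sign 0
signature = (0, 4, 1)

Answer: (0, 4, 1)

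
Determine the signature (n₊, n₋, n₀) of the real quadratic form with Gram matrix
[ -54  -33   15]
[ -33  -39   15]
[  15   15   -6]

Answer: (0, 3, 0)

Derivation:
step 0: pivot -54 → sign −
step 1: pivot -113/6 → sign −
step 2: pivot -3/113 → sign −
signature = (0, 3, 0)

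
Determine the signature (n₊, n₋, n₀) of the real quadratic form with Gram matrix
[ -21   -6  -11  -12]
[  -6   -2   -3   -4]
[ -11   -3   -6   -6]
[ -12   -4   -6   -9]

Answer: (0, 4, 0)

Derivation:
step 0: pivot -21 → sign −
step 1: pivot -2/7 → sign −
step 2: pivot -1/6 → sign −
step 3: pivot -1 → sign −
signature = (0, 4, 0)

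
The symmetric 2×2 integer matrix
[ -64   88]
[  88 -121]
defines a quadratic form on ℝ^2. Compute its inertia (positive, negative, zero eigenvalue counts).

Answer: (0, 1, 1)

Derivation:
step 0: pivot -64 → sign −
step 1: row/col 1 already zero → sign 0
signature = (0, 1, 1)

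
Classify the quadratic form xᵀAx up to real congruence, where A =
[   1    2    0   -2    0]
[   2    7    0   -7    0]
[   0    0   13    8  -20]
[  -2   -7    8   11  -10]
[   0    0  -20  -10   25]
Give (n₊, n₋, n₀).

step 0: pivot 1 → sign +
step 1: pivot 3 → sign +
step 2: pivot 13 → sign +
step 3: pivot -12/13 → sign −
step 4: row/col 4 already zero → sign 0
signature = (3, 1, 1)

Answer: (3, 1, 1)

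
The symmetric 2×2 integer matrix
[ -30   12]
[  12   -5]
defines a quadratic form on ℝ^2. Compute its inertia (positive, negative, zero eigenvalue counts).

Answer: (0, 2, 0)

Derivation:
step 0: pivot -30 → sign −
step 1: pivot -1/5 → sign −
signature = (0, 2, 0)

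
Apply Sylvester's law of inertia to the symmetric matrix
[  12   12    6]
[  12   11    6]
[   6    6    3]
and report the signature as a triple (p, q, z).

step 0: pivot 12 → sign +
step 1: pivot -1 → sign −
step 2: row/col 2 already zero → sign 0
signature = (1, 1, 1)

Answer: (1, 1, 1)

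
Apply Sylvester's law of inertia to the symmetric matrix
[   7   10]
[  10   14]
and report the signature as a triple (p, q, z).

step 0: pivot 7 → sign +
step 1: pivot -2/7 → sign −
signature = (1, 1, 0)

Answer: (1, 1, 0)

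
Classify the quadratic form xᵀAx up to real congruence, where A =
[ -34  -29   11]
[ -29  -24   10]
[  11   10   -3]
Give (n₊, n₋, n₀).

Answer: (2, 1, 0)

Derivation:
step 0: pivot -34 → sign −
step 1: pivot 25/34 → sign +
step 2: pivot 1/25 → sign +
signature = (2, 1, 0)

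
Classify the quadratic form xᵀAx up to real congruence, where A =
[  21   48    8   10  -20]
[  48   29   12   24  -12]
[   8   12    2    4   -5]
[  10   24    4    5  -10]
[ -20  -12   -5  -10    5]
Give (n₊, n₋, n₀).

step 0: pivot 21 → sign +
step 1: pivot -565/7 → sign −
step 2: pivot -946/1695 → sign −
step 3: pivot 3/11 → sign +
step 4: pivot 3/86 → sign +
signature = (3, 2, 0)

Answer: (3, 2, 0)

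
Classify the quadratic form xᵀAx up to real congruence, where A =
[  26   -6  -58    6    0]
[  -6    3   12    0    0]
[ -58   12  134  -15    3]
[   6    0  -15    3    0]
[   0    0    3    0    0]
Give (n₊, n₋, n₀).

Answer: (4, 1, 0)

Derivation:
step 0: pivot 26 → sign +
step 1: pivot 21/13 → sign +
step 2: pivot 24/7 → sign +
step 3: pivot 3/8 → sign +
step 4: pivot -3 → sign −
signature = (4, 1, 0)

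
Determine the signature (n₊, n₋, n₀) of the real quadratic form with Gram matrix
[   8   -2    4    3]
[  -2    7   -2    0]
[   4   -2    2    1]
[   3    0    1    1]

step 0: pivot 8 → sign +
step 1: pivot 13/2 → sign +
step 2: pivot -2/13 → sign −
step 3: pivot 3/4 → sign +
signature = (3, 1, 0)

Answer: (3, 1, 0)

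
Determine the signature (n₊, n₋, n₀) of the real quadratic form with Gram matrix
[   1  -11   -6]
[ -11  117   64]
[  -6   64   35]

step 0: pivot 1 → sign +
step 1: pivot -4 → sign −
step 2: row/col 2 already zero → sign 0
signature = (1, 1, 1)

Answer: (1, 1, 1)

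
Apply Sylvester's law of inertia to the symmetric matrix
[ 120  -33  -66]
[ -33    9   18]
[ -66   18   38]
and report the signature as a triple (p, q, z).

Answer: (2, 1, 0)

Derivation:
step 0: pivot 120 → sign +
step 1: pivot -3/40 → sign −
step 2: pivot 2 → sign +
signature = (2, 1, 0)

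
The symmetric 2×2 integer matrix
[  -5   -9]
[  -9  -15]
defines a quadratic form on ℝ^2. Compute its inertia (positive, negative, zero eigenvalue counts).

Answer: (1, 1, 0)

Derivation:
step 0: pivot -5 → sign −
step 1: pivot 6/5 → sign +
signature = (1, 1, 0)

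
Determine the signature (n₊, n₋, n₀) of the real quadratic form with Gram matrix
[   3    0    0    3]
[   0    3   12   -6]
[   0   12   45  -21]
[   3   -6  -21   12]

Answer: (2, 1, 1)

Derivation:
step 0: pivot 3 → sign +
step 1: pivot 3 → sign +
step 2: pivot -3 → sign −
step 3: row/col 3 already zero → sign 0
signature = (2, 1, 1)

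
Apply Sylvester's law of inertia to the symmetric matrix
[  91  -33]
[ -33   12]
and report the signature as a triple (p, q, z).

Answer: (2, 0, 0)

Derivation:
step 0: pivot 91 → sign +
step 1: pivot 3/91 → sign +
signature = (2, 0, 0)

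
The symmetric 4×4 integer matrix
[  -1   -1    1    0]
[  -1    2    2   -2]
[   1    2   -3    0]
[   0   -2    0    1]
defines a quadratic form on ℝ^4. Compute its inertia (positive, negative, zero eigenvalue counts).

step 0: pivot -1 → sign −
step 1: pivot 3 → sign +
step 2: pivot -7/3 → sign −
step 3: pivot -1/7 → sign −
signature = (1, 3, 0)

Answer: (1, 3, 0)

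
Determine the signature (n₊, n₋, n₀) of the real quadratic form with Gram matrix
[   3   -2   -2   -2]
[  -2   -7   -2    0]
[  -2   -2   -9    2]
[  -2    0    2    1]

Answer: (2, 2, 0)

Derivation:
step 0: pivot 3 → sign +
step 1: pivot -25/3 → sign −
step 2: pivot -9 → sign −
step 3: pivot 1/25 → sign +
signature = (2, 2, 0)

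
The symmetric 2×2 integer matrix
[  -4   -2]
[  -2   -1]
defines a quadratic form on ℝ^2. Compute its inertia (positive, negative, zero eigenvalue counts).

Answer: (0, 1, 1)

Derivation:
step 0: pivot -4 → sign −
step 1: row/col 1 already zero → sign 0
signature = (0, 1, 1)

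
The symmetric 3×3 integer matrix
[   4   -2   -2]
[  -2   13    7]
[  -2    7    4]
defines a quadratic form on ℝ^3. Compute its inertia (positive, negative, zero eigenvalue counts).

step 0: pivot 4 → sign +
step 1: pivot 12 → sign +
step 2: row/col 2 already zero → sign 0
signature = (2, 0, 1)

Answer: (2, 0, 1)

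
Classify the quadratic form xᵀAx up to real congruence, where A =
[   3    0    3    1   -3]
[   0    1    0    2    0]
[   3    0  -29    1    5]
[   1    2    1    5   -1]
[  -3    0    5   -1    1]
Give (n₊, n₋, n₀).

Answer: (3, 1, 1)

Derivation:
step 0: pivot 3 → sign +
step 1: pivot 1 → sign +
step 2: pivot -32 → sign −
step 3: pivot 2/3 → sign +
step 4: row/col 4 already zero → sign 0
signature = (3, 1, 1)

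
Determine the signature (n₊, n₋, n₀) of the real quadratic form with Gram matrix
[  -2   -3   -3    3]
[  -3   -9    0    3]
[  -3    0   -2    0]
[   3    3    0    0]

Answer: (1, 3, 0)

Derivation:
step 0: pivot -2 → sign −
step 1: pivot -9/2 → sign −
step 2: pivot 7 → sign +
step 3: pivot -1/7 → sign −
signature = (1, 3, 0)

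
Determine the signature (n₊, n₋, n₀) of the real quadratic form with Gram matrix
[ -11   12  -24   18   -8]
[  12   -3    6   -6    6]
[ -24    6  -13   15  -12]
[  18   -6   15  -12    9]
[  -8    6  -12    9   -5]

Answer: (3, 2, 0)

Derivation:
step 0: pivot -11 → sign −
step 1: pivot 111/11 → sign +
step 2: pivot -1 → sign −
step 3: pivot 297/37 → sign +
step 4: pivot 2/33 → sign +
signature = (3, 2, 0)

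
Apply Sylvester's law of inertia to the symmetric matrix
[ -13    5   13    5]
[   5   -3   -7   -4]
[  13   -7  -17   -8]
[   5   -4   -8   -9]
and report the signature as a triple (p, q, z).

step 0: pivot -13 → sign −
step 1: pivot -14/13 → sign −
step 2: pivot -2/7 → sign −
step 3: pivot -1/2 → sign −
signature = (0, 4, 0)

Answer: (0, 4, 0)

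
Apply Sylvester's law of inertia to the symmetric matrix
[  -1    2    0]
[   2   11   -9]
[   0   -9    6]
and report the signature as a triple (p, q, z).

Answer: (2, 1, 0)

Derivation:
step 0: pivot -1 → sign −
step 1: pivot 15 → sign +
step 2: pivot 3/5 → sign +
signature = (2, 1, 0)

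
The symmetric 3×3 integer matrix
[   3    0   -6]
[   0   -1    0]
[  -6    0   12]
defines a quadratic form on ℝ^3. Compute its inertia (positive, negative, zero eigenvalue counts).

step 0: pivot 3 → sign +
step 1: pivot -1 → sign −
step 2: row/col 2 already zero → sign 0
signature = (1, 1, 1)

Answer: (1, 1, 1)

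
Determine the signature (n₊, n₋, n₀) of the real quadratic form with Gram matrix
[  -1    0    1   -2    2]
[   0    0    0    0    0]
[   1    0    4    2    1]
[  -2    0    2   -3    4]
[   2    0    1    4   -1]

step 0: pivot -1 → sign −
step 1: pivot 5 → sign +
step 2: pivot 1 → sign +
step 3: pivot 6/5 → sign +
step 4: row/col 4 already zero → sign 0
signature = (3, 1, 1)

Answer: (3, 1, 1)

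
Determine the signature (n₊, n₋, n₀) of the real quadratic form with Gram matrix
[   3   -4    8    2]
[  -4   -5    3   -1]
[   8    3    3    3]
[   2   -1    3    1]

step 0: pivot 3 → sign +
step 1: pivot -31/3 → sign −
step 2: pivot -8/31 → sign −
step 3: row/col 3 already zero → sign 0
signature = (1, 2, 1)

Answer: (1, 2, 1)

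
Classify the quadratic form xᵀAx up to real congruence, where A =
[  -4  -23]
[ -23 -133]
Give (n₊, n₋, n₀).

Answer: (0, 2, 0)

Derivation:
step 0: pivot -4 → sign −
step 1: pivot -3/4 → sign −
signature = (0, 2, 0)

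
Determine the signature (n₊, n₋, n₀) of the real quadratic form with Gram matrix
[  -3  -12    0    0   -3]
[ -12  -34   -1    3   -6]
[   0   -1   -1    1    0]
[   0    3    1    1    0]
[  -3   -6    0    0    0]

step 0: pivot -3 → sign −
step 1: pivot 14 → sign +
step 2: pivot -15/14 → sign −
step 3: pivot 26/15 → sign +
step 4: pivot 3/13 → sign +
signature = (3, 2, 0)

Answer: (3, 2, 0)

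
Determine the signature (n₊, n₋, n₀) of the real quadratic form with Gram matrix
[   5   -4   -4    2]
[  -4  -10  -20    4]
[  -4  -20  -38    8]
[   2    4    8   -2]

step 0: pivot 5 → sign +
step 1: pivot -66/5 → sign −
step 2: pivot -14/33 → sign −
step 3: pivot -2/7 → sign −
signature = (1, 3, 0)

Answer: (1, 3, 0)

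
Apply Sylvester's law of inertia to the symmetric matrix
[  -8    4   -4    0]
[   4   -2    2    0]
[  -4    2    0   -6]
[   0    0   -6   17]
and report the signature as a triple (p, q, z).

step 0: pivot -8 → sign −
step 1: pivot 2 → sign +
step 2: pivot -1 → sign −
step 3: row/col 3 already zero → sign 0
signature = (1, 2, 1)

Answer: (1, 2, 1)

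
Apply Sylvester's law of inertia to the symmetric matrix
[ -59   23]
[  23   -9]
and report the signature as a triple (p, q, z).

step 0: pivot -59 → sign −
step 1: pivot -2/59 → sign −
signature = (0, 2, 0)

Answer: (0, 2, 0)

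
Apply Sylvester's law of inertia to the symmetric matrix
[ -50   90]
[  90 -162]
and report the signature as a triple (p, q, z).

Answer: (0, 1, 1)

Derivation:
step 0: pivot -50 → sign −
step 1: row/col 1 already zero → sign 0
signature = (0, 1, 1)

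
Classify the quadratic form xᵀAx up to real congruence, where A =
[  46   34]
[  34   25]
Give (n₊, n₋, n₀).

Answer: (1, 1, 0)

Derivation:
step 0: pivot 46 → sign +
step 1: pivot -3/23 → sign −
signature = (1, 1, 0)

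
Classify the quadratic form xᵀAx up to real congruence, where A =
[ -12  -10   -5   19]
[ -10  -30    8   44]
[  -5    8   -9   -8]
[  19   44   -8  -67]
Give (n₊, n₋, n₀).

Answer: (0, 4, 0)

Derivation:
step 0: pivot -12 → sign −
step 1: pivot -65/3 → sign −
step 2: pivot -11/130 → sign −
step 3: pivot -2/11 → sign −
signature = (0, 4, 0)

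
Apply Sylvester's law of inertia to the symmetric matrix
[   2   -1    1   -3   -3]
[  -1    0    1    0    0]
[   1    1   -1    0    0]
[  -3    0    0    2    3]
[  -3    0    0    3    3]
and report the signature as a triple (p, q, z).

step 0: pivot 2 → sign +
step 1: pivot -1/2 → sign −
step 2: pivot 3 → sign +
step 3: pivot -1 → sign −
step 4: row/col 4 already zero → sign 0
signature = (2, 2, 1)

Answer: (2, 2, 1)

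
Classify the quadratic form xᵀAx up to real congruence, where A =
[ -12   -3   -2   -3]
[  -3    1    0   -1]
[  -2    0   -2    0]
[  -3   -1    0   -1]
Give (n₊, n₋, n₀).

step 0: pivot -12 → sign −
step 1: pivot 7/4 → sign +
step 2: pivot -38/21 → sign −
step 3: pivot -2/19 → sign −
signature = (1, 3, 0)

Answer: (1, 3, 0)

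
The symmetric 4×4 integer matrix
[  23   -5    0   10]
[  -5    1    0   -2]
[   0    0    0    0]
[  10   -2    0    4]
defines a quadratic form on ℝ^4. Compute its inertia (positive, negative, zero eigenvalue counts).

step 0: pivot 23 → sign +
step 1: pivot -2/23 → sign −
step 2: row/col 2 already zero → sign 0
step 3: row/col 3 already zero → sign 0
signature = (1, 1, 2)

Answer: (1, 1, 2)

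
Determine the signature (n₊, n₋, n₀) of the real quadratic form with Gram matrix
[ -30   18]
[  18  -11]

Answer: (0, 2, 0)

Derivation:
step 0: pivot -30 → sign −
step 1: pivot -1/5 → sign −
signature = (0, 2, 0)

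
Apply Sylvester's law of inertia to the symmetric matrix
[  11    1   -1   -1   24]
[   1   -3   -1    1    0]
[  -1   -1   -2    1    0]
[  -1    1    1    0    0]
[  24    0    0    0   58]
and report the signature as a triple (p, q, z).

Answer: (3, 2, 0)

Derivation:
step 0: pivot 11 → sign +
step 1: pivot -34/11 → sign −
step 2: pivot -31/17 → sign −
step 3: pivot 15/31 → sign +
step 4: pivot 2/5 → sign +
signature = (3, 2, 0)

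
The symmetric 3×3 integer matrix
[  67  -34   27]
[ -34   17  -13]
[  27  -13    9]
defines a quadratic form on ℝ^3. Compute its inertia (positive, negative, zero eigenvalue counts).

step 0: pivot 67 → sign +
step 1: pivot -17/67 → sign −
step 2: pivot 1/17 → sign +
signature = (2, 1, 0)

Answer: (2, 1, 0)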